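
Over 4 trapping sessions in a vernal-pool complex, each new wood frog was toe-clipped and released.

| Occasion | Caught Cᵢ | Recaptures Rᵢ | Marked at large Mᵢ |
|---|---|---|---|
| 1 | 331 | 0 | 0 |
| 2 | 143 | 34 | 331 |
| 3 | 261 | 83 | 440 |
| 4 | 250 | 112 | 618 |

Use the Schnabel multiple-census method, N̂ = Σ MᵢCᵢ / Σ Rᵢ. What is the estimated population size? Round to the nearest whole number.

N ≈ 1383

Σ MᵢCᵢ = 0·331 + 331·143 + 440·261 + 618·250 = 0 + 47333 + 114840 + 154500 = 316673
Σ Rᵢ = 0 + 34 + 83 + 112 = 229
N̂ = 316673 / 229 ≈ 1382.9 → 1383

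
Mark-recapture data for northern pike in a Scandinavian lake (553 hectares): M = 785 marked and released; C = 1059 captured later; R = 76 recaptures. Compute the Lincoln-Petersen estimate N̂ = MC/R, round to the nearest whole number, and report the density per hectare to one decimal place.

density ≈ 19.8 northern pike per hectare

N̂ = 785·1059/76 = 831315/76 ≈ 10938.4 → 10938
Density = N̂ / area = 10938 / 553 ≈ 19.78 → 19.8 per hectare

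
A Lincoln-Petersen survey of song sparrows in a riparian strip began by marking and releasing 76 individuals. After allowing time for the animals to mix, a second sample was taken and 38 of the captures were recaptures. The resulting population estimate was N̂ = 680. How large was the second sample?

From N = M·C/R: C = N·R / M = 680·38 / 76 = 25840 / 76 = 340.

C = 340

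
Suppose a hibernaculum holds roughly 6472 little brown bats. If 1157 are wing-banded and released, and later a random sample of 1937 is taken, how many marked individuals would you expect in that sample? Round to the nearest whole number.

expected recaptures ≈ 346

Expected recaptures E[R] = M·C / N.
E[R] = 1157 × 1937 / 6472 = 2241109 / 6472 ≈ 346.3 → 346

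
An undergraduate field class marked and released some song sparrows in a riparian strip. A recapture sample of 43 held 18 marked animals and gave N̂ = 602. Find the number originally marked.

M = 252

From N = M·C/R: M = N·R / C = 602·18 / 43 = 10836 / 43 = 252.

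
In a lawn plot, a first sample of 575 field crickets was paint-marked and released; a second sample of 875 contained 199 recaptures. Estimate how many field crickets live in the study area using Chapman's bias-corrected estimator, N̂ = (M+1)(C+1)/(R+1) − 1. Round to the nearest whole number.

N ≈ 2522

N̂ = (575+1)(875+1)/(199+1) − 1 = 576·876/200 − 1
= 504576/200 − 1 ≈ 2522.9 − 1 ≈ 2521.9 → 2522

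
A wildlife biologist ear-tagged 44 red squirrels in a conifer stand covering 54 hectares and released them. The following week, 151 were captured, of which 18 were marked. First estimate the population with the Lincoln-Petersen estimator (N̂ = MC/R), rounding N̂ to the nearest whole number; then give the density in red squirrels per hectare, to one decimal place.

density ≈ 6.8 red squirrels per hectare

N̂ = 44·151/18 = 6644/18 ≈ 369.1 → 369
Density = N̂ / area = 369 / 54 ≈ 6.83 → 6.8 per hectare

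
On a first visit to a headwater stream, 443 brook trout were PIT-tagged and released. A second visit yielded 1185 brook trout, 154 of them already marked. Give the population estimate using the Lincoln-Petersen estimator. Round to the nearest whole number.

N ≈ 3409

Lincoln-Petersen assumes M/N = R/C, so N = M·C / R.
N = (443 × 1185) / 154 = 524955 / 154 ≈ 3408.8 → 3409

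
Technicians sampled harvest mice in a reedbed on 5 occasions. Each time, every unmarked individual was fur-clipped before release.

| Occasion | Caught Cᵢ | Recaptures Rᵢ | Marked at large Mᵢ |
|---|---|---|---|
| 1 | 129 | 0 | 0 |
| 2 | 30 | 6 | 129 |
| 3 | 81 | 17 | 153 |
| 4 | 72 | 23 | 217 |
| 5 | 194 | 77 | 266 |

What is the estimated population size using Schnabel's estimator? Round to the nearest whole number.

N ≈ 679

Σ MᵢCᵢ = 0·129 + 129·30 + 153·81 + 217·72 + 266·194 = 0 + 3870 + 12393 + 15624 + 51604 = 83491
Σ Rᵢ = 0 + 6 + 17 + 23 + 77 = 123
N̂ = 83491 / 123 ≈ 678.8 → 679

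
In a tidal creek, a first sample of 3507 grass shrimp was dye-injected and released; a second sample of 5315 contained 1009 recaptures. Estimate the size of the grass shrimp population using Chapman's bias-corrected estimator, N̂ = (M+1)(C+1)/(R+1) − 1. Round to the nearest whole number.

N ≈ 18,463

N̂ = (3507+1)(5315+1)/(1009+1) − 1 = 3508·5316/1010 − 1
= 18648528/1010 − 1 ≈ 18463.9 − 1 ≈ 18462.9 → 18463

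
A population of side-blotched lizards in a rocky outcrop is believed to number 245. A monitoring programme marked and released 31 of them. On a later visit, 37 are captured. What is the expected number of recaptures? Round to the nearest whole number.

Expected recaptures E[R] = M·C / N.
E[R] = 31 × 37 / 245 = 1147 / 245 ≈ 4.7 → 5

expected recaptures ≈ 5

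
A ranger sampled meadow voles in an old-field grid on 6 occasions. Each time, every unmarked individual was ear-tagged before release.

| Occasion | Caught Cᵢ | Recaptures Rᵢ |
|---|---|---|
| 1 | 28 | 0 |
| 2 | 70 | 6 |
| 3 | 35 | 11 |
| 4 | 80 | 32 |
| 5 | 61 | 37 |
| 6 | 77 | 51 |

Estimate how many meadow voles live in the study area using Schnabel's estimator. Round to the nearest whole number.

Marked at large before each occasion: Mᵢ = Σⱼ<ᵢ (Cⱼ − Rⱼ) → M1=0, M2=28, M3=92, M4=116, M5=164, M6=188
Σ MᵢCᵢ = 0·28 + 28·70 + 92·35 + 116·80 + 164·61 + 188·77 = 0 + 1960 + 3220 + 9280 + 10004 + 14476 = 38940
Σ Rᵢ = 0 + 6 + 11 + 32 + 37 + 51 = 137
N̂ = 38940 / 137 ≈ 284.2 → 284

N ≈ 284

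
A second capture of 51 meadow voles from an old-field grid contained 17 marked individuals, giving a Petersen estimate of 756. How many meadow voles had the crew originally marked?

From N = M·C/R: M = N·R / C = 756·17 / 51 = 12852 / 51 = 252.

M = 252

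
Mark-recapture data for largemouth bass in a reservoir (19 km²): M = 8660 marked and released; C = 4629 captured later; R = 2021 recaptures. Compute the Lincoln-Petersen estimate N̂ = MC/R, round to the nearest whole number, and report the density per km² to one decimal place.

N̂ = 8660·4629/2021 = 40087140/2021 ≈ 19835.3 → 19835
Density = N̂ / area = 19835 / 19 ≈ 1043.947 → 1043.9 per km²

density ≈ 1043.9 largemouth bass per km²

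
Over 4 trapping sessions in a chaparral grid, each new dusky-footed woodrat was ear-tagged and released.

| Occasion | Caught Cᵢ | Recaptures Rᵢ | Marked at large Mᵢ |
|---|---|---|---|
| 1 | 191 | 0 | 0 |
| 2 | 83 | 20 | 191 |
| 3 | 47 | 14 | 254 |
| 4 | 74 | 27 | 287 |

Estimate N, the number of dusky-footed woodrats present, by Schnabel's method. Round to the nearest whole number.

Σ MᵢCᵢ = 0·191 + 191·83 + 254·47 + 287·74 = 0 + 15853 + 11938 + 21238 = 49029
Σ Rᵢ = 0 + 20 + 14 + 27 = 61
N̂ = 49029 / 61 ≈ 803.8 → 804

N ≈ 804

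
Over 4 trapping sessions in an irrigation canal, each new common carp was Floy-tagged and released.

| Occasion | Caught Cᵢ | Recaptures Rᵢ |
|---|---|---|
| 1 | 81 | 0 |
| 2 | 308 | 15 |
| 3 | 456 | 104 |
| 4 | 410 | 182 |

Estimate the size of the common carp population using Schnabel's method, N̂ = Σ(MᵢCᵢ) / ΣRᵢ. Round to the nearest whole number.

Marked at large before each occasion: Mᵢ = Σⱼ<ᵢ (Cⱼ − Rⱼ) → M1=0, M2=81, M3=374, M4=726
Σ MᵢCᵢ = 0·81 + 81·308 + 374·456 + 726·410 = 0 + 24948 + 170544 + 297660 = 493152
Σ Rᵢ = 0 + 15 + 104 + 182 = 301
N̂ = 493152 / 301 ≈ 1638.4 → 1638

N ≈ 1638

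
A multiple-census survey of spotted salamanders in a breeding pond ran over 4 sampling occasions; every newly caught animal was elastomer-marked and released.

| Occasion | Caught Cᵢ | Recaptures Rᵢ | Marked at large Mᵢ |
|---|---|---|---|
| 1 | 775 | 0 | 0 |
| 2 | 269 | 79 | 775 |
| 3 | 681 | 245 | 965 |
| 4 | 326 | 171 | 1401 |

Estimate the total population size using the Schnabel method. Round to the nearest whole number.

N ≈ 2671

Σ MᵢCᵢ = 0·775 + 775·269 + 965·681 + 1401·326 = 0 + 208475 + 657165 + 456726 = 1322366
Σ Rᵢ = 0 + 79 + 245 + 171 = 495
N̂ = 1322366 / 495 ≈ 2671.4 → 2671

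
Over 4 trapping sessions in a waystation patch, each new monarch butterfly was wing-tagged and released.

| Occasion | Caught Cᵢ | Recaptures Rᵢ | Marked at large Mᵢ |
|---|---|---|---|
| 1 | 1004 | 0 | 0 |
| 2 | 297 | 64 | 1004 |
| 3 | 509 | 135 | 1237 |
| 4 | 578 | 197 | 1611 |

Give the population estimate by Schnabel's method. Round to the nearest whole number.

Σ MᵢCᵢ = 0·1004 + 1004·297 + 1237·509 + 1611·578 = 0 + 298188 + 629633 + 931158 = 1858979
Σ Rᵢ = 0 + 64 + 135 + 197 = 396
N̂ = 1858979 / 396 ≈ 4694.4 → 4694

N ≈ 4694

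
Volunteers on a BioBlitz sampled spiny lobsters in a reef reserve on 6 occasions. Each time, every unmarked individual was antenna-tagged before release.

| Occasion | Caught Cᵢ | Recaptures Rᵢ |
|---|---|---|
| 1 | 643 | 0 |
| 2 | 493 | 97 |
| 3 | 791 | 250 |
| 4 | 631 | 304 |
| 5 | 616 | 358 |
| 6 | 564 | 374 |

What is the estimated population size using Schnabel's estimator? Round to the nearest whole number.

N ≈ 3277

Marked at large before each occasion: Mᵢ = Σⱼ<ᵢ (Cⱼ − Rⱼ) → M1=0, M2=643, M3=1039, M4=1580, M5=1907, M6=2165
Σ MᵢCᵢ = 0·643 + 643·493 + 1039·791 + 1580·631 + 1907·616 + 2165·564 = 0 + 316999 + 821849 + 996980 + 1174712 + 1221060 = 4531600
Σ Rᵢ = 0 + 97 + 250 + 304 + 358 + 374 = 1383
N̂ = 4531600 / 1383 ≈ 3276.6 → 3277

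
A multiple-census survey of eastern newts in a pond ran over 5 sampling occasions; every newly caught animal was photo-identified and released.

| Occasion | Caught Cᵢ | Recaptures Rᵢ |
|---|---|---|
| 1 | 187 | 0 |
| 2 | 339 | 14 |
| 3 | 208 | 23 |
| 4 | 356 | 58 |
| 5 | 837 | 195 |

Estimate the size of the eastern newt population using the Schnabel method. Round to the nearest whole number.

Marked at large before each occasion: Mᵢ = Σⱼ<ᵢ (Cⱼ − Rⱼ) → M1=0, M2=187, M3=512, M4=697, M5=995
Σ MᵢCᵢ = 0·187 + 187·339 + 512·208 + 697·356 + 995·837 = 0 + 63393 + 106496 + 248132 + 832815 = 1250836
Σ Rᵢ = 0 + 14 + 23 + 58 + 195 = 290
N̂ = 1250836 / 290 ≈ 4313.2 → 4313

N ≈ 4313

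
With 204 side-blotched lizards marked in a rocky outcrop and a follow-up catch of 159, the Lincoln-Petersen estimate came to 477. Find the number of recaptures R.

From N = M·C/R: R = M·C / N = 204·159 / 477 = 32436 / 477 = 68.

R = 68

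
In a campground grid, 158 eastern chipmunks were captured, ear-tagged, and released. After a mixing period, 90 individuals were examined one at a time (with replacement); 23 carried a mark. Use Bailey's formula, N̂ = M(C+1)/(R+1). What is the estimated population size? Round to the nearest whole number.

N ≈ 599

N̂ = 158·(90+1)/(23+1) = 158·91/24 = 14378/24 ≈ 599.1 → 599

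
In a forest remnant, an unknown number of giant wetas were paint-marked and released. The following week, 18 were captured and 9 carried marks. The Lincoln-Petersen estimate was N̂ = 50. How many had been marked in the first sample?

From N = M·C/R: M = N·R / C = 50·9 / 18 = 450 / 18 = 25.

M = 25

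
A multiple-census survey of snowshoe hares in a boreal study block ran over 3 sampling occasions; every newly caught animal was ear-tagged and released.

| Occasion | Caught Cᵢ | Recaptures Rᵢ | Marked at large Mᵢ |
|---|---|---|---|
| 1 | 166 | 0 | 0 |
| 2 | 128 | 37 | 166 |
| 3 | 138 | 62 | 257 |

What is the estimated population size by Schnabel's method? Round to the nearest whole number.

N ≈ 573

Σ MᵢCᵢ = 0·166 + 166·128 + 257·138 = 0 + 21248 + 35466 = 56714
Σ Rᵢ = 0 + 37 + 62 = 99
N̂ = 56714 / 99 ≈ 572.9 → 573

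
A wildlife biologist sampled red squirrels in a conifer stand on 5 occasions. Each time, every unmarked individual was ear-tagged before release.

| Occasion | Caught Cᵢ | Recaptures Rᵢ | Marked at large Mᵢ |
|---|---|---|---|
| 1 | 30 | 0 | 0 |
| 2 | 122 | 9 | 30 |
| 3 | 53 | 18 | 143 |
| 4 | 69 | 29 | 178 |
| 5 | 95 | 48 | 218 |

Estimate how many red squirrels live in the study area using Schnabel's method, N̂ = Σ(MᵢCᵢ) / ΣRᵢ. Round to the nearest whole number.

N ≈ 425

Σ MᵢCᵢ = 0·30 + 30·122 + 143·53 + 178·69 + 218·95 = 0 + 3660 + 7579 + 12282 + 20710 = 44231
Σ Rᵢ = 0 + 9 + 18 + 29 + 48 = 104
N̂ = 44231 / 104 ≈ 425.3 → 425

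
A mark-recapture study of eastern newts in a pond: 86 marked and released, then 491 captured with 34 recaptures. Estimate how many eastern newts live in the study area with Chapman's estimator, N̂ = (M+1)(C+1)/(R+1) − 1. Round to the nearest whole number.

N̂ = (86+1)(491+1)/(34+1) − 1 = 87·492/35 − 1
= 42804/35 − 1 ≈ 1223.0 − 1 ≈ 1222.0 → 1222

N ≈ 1222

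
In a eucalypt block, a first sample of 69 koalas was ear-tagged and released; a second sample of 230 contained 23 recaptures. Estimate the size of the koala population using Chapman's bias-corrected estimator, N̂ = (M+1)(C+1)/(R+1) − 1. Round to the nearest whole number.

N̂ = (69+1)(230+1)/(23+1) − 1 = 70·231/24 − 1
= 16170/24 − 1 ≈ 673.8 − 1 ≈ 672.8 → 673

N ≈ 673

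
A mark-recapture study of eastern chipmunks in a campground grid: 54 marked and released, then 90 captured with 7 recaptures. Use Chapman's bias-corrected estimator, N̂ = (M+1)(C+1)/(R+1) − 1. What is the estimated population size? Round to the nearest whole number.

N̂ = (54+1)(90+1)/(7+1) − 1 = 55·91/8 − 1
= 5005/8 − 1 ≈ 625.6 − 1 ≈ 624.6 → 625

N ≈ 625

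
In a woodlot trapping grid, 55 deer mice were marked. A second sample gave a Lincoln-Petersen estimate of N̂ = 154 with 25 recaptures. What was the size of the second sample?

C = 70

From N = M·C/R: C = N·R / M = 154·25 / 55 = 3850 / 55 = 70.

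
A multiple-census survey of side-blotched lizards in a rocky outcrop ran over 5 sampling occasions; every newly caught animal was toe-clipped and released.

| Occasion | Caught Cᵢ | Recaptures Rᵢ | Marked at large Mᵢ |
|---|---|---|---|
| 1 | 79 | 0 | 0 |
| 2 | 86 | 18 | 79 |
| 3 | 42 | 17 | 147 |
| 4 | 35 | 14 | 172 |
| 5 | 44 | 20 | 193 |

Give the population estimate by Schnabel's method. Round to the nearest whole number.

Σ MᵢCᵢ = 0·79 + 79·86 + 147·42 + 172·35 + 193·44 = 0 + 6794 + 6174 + 6020 + 8492 = 27480
Σ Rᵢ = 0 + 18 + 17 + 14 + 20 = 69
N̂ = 27480 / 69 ≈ 398.3 → 398

N ≈ 398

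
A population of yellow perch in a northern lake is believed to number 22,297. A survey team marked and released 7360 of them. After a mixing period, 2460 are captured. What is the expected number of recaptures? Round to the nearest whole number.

Expected recaptures E[R] = M·C / N.
E[R] = 7360 × 2460 / 22297 = 18105600 / 22297 ≈ 812.0 → 812

expected recaptures ≈ 812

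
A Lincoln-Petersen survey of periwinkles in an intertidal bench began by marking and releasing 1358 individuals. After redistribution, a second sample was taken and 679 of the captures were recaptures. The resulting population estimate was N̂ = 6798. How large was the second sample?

C = 3399

From N = M·C/R: C = N·R / M = 6798·679 / 1358 = 4615842 / 1358 = 3399.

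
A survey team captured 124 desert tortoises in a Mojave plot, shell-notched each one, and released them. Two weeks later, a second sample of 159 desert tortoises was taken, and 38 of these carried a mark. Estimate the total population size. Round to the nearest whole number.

N = (124 × 159) / 38 = 19716 / 38 ≈ 518.8 → 519

N ≈ 519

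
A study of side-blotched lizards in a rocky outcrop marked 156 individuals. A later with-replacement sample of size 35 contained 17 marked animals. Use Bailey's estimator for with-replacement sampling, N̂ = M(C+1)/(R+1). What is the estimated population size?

N̂ = 156·(35+1)/(17+1) = 156·36/18 = 5616/18 = 312

N = 312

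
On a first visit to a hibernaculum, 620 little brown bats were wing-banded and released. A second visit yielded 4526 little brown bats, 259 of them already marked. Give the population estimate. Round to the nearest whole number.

If marked individuals mix randomly, R/C ≈ M/N, giving N ≈ M·C/R.
N = (620 × 4526) / 259 = 2806120 / 259 ≈ 10834.4 → 10834

N ≈ 10,834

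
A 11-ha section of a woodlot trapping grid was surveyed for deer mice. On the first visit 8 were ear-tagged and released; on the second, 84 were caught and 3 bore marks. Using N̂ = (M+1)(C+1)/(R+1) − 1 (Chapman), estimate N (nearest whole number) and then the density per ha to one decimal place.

density ≈ 17.3 deer mice per ha

N̂ = 9·85/4 − 1 = 765/4 − 1 ≈ 190.2 → 190
Density = N̂ / area = 190 / 11 ≈ 17.27 → 17.3 per ha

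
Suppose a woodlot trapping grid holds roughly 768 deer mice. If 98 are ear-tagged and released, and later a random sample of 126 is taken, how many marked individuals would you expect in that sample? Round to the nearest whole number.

expected recaptures ≈ 16

The marked fraction of the population is 98/768, so in a sample of 126 expect C·(M/N) marked.
E[R] = 98 × 126 / 768 = 12348 / 768 ≈ 16.1 → 16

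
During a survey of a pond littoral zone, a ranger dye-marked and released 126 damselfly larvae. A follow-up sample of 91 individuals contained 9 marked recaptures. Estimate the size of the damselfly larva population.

N = 1274

The marked fraction in the recapture sample should equal the marked fraction in the population: 9/91 = 126/N.
N = (126 × 91) / 9 = 11466 / 9 = 1274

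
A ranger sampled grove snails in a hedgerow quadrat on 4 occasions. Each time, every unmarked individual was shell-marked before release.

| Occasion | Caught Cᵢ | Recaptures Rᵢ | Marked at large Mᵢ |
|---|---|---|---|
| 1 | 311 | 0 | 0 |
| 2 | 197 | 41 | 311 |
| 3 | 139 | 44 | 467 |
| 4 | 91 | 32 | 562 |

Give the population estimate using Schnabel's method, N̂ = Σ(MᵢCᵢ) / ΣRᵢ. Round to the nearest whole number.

N ≈ 1516

Σ MᵢCᵢ = 0·311 + 311·197 + 467·139 + 562·91 = 0 + 61267 + 64913 + 51142 = 177322
Σ Rᵢ = 0 + 41 + 44 + 32 = 117
N̂ = 177322 / 117 ≈ 1515.6 → 1516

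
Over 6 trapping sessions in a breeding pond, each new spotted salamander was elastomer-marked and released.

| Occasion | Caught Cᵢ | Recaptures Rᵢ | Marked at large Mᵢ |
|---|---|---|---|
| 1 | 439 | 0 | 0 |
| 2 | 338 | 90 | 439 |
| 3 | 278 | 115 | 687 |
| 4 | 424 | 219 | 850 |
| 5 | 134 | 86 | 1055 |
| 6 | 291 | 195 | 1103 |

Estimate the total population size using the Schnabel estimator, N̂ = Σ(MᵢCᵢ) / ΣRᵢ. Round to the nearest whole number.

Σ MᵢCᵢ = 0·439 + 439·338 + 687·278 + 850·424 + 1055·134 + 1103·291 = 0 + 148382 + 190986 + 360400 + 141370 + 320973 = 1162111
Σ Rᵢ = 0 + 90 + 115 + 219 + 86 + 195 = 705
N̂ = 1162111 / 705 ≈ 1648.4 → 1648

N ≈ 1648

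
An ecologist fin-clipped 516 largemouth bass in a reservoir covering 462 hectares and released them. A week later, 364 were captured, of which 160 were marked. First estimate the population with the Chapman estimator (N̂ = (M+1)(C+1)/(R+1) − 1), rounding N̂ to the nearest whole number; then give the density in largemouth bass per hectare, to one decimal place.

density ≈ 2.5 largemouth bass per hectare

N̂ = 517·365/161 − 1 = 188705/161 − 1 ≈ 1171.1 → 1171
Density = N̂ / area = 1171 / 462 ≈ 2.53 → 2.5 per hectare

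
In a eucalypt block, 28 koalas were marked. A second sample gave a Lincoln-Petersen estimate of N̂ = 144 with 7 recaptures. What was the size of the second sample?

C = 36

From N = M·C/R: C = N·R / M = 144·7 / 28 = 1008 / 28 = 36.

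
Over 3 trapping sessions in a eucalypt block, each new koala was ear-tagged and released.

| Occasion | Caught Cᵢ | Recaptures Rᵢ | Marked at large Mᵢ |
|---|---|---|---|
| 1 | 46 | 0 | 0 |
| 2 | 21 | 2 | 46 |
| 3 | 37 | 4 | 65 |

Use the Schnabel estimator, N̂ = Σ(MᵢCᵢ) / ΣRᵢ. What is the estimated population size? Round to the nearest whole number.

N ≈ 562

Σ MᵢCᵢ = 0·46 + 46·21 + 65·37 = 0 + 966 + 2405 = 3371
Σ Rᵢ = 0 + 2 + 4 = 6
N̂ = 3371 / 6 ≈ 561.8 → 562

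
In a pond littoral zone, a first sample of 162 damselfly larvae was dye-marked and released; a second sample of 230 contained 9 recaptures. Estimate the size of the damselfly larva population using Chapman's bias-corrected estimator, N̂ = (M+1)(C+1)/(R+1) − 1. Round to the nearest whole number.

N ≈ 3764

N̂ = (162+1)(230+1)/(9+1) − 1 = 163·231/10 − 1
= 37653/10 − 1 ≈ 3765.3 − 1 ≈ 3764.3 → 3764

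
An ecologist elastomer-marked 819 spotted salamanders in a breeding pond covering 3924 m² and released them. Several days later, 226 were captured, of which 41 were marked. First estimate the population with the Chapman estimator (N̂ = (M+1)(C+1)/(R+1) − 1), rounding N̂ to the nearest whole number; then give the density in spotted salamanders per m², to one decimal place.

density ≈ 1.1 spotted salamanders per m²

N̂ = 820·227/42 − 1 = 186140/42 − 1 ≈ 4430.9 → 4431
Density = N̂ / area = 4431 / 3924 ≈ 1.13 → 1.1 per m²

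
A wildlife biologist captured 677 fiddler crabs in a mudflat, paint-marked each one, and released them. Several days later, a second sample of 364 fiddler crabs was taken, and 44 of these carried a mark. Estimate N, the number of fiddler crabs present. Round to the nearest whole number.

The marked fraction in the recapture sample should equal the marked fraction in the population: 44/364 = 677/N.
N = (677 × 364) / 44 = 246428 / 44 ≈ 5600.6 → 5601

N ≈ 5601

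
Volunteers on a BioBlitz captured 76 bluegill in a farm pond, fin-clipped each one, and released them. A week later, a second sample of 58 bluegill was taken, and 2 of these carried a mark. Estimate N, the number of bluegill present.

N = 2204

Lincoln-Petersen assumes M/N = R/C, so N = M·C / R.
N = (76 × 58) / 2 = 4408 / 2 = 2204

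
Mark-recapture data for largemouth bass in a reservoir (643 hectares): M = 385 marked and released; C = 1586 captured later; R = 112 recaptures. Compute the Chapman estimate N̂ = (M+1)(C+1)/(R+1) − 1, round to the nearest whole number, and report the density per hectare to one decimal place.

density ≈ 8.4 largemouth bass per hectare

N̂ = 386·1587/113 − 1 = 612582/113 − 1 ≈ 5420.1 → 5420
Density = N̂ / area = 5420 / 643 ≈ 8.43 → 8.4 per hectare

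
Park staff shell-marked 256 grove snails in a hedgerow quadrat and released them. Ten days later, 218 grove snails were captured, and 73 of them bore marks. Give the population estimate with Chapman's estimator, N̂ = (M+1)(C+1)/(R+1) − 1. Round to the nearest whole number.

N ≈ 760

N̂ = (256+1)(218+1)/(73+1) − 1 = 257·219/74 − 1
= 56283/74 − 1 ≈ 760.6 − 1 ≈ 759.6 → 760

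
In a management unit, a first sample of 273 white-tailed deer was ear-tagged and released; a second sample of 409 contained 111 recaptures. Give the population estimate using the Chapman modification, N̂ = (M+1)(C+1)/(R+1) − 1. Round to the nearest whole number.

N ≈ 1002

N̂ = (273+1)(409+1)/(111+1) − 1 = 274·410/112 − 1
= 112340/112 − 1 ≈ 1003.0 − 1 ≈ 1002.0 → 1002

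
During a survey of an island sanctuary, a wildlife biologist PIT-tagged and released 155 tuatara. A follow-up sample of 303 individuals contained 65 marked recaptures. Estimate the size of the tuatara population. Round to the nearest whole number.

Lincoln-Petersen assumes M/N = R/C, so N = M·C / R.
N = (155 × 303) / 65 = 46965 / 65 ≈ 722.5 → 723

N ≈ 723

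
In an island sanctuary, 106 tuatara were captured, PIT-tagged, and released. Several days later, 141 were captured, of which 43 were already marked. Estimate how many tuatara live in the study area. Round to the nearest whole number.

N = (106 × 141) / 43 = 14946 / 43 ≈ 347.6 → 348

N ≈ 348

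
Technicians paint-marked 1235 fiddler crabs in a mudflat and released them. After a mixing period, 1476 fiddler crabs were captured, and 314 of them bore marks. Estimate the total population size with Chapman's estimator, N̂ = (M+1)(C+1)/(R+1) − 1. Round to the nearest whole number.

N̂ = (1235+1)(1476+1)/(314+1) − 1 = 1236·1477/315 − 1
= 1825572/315 − 1 ≈ 5795.47 − 1 ≈ 5794.47 → 5794

N ≈ 5794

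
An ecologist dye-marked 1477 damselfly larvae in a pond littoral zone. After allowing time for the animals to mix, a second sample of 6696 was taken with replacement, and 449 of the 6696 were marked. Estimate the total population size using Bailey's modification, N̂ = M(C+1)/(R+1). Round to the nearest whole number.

N̂ = 1477·(6696+1)/(449+1) = 1477·6697/450 = 9891469/450 ≈ 21981.0 → 21981

N ≈ 21,981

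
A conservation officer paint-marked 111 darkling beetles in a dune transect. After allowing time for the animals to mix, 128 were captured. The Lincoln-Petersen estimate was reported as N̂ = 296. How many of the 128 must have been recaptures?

R = 48

From N = M·C/R: R = M·C / N = 111·128 / 296 = 14208 / 296 = 48.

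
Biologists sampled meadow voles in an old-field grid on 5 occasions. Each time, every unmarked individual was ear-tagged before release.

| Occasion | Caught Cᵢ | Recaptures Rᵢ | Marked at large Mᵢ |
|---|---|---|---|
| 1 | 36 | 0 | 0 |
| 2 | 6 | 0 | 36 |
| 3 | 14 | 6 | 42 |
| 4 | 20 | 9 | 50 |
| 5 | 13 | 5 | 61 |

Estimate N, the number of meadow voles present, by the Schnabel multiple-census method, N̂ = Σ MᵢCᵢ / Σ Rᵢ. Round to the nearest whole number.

N ≈ 130

Σ MᵢCᵢ = 0·36 + 36·6 + 42·14 + 50·20 + 61·13 = 0 + 216 + 588 + 1000 + 793 = 2597
Σ Rᵢ = 0 + 0 + 6 + 9 + 5 = 20
N̂ = 2597 / 20 ≈ 129.8 → 130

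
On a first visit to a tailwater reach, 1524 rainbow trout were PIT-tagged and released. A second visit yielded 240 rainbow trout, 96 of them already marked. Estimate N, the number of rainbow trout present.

N = 3810

If marked individuals mix randomly, R/C ≈ M/N, giving N ≈ M·C/R.
N = (1524 × 240) / 96 = 365760 / 96 = 3810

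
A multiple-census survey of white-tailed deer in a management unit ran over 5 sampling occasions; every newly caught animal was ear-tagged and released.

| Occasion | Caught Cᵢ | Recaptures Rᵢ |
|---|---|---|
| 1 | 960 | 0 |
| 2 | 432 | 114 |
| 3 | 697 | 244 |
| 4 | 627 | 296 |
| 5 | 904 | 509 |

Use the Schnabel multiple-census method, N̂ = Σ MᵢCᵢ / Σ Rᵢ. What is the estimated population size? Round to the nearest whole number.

Marked at large before each occasion: Mᵢ = Σⱼ<ᵢ (Cⱼ − Rⱼ) → M1=0, M2=960, M3=1278, M4=1731, M5=2062
Σ MᵢCᵢ = 0·960 + 960·432 + 1278·697 + 1731·627 + 2062·904 = 0 + 414720 + 890766 + 1085337 + 1864048 = 4254871
Σ Rᵢ = 0 + 114 + 244 + 296 + 509 = 1163
N̂ = 4254871 / 1163 ≈ 3658.5 → 3659

N ≈ 3659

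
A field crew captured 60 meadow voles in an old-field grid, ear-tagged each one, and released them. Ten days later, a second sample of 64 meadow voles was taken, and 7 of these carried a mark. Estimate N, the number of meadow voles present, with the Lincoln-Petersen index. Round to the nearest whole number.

N ≈ 549

The marked fraction in the recapture sample should equal the marked fraction in the population: 7/64 = 60/N.
N = (60 × 64) / 7 = 3840 / 7 ≈ 548.6 → 549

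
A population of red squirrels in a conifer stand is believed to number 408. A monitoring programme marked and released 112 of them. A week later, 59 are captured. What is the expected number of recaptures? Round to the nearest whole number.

expected recaptures ≈ 16

The marked fraction of the population is 112/408, so in a sample of 59 expect C·(M/N) marked.
E[R] = 112 × 59 / 408 = 6608 / 408 ≈ 16.2 → 16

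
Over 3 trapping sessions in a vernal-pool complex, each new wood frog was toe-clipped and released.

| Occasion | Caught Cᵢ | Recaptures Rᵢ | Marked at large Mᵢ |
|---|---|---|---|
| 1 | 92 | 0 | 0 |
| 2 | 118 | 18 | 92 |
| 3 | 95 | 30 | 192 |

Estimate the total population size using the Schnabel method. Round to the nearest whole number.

N ≈ 606

Σ MᵢCᵢ = 0·92 + 92·118 + 192·95 = 0 + 10856 + 18240 = 29096
Σ Rᵢ = 0 + 18 + 30 = 48
N̂ = 29096 / 48 ≈ 606.2 → 606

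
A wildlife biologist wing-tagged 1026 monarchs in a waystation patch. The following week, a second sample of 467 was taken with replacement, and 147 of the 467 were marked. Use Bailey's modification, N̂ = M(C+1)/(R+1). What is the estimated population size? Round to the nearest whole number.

N̂ = 1026·(467+1)/(147+1) = 1026·468/148 = 480168/148 ≈ 3244.4 → 3244

N ≈ 3244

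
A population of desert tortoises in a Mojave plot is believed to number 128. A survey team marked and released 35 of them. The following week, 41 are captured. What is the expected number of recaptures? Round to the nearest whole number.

Expected recaptures E[R] = M·C / N.
E[R] = 35 × 41 / 128 = 1435 / 128 ≈ 11.2 → 11

expected recaptures ≈ 11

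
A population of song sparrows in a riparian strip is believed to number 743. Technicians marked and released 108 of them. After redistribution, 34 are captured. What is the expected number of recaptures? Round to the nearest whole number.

expected recaptures ≈ 5

Expected recaptures E[R] = M·C / N.
E[R] = 108 × 34 / 743 = 3672 / 743 ≈ 4.9 → 5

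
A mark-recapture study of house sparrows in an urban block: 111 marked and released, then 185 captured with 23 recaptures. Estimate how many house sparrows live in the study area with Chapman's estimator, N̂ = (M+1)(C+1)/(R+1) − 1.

N̂ = (111+1)(185+1)/(23+1) − 1 = 112·186/24 − 1
= 20832/24 − 1 = 868 − 1 = 867

N = 867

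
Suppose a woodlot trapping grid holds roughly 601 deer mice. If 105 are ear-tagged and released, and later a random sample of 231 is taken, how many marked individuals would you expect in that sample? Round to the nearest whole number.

The marked fraction of the population is 105/601, so in a sample of 231 expect C·(M/N) marked.
E[R] = 105 × 231 / 601 = 24255 / 601 ≈ 40.4 → 40

expected recaptures ≈ 40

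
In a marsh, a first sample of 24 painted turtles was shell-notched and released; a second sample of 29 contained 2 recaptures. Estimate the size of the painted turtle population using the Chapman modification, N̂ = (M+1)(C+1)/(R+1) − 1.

N̂ = (24+1)(29+1)/(2+1) − 1 = 25·30/3 − 1
= 750/3 − 1 = 250 − 1 = 249

N = 249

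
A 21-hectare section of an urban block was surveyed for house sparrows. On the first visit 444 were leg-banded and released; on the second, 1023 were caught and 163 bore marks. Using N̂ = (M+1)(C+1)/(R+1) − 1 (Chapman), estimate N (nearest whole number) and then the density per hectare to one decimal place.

density ≈ 132.3 house sparrows per hectare

N̂ = 445·1024/164 − 1 = 455680/164 − 1 ≈ 2777.5 → 2778
Density = N̂ / area = 2778 / 21 ≈ 132.29 → 132.3 per hectare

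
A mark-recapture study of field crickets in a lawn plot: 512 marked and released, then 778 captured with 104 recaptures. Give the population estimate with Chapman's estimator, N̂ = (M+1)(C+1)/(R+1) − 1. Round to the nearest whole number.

N ≈ 3805

N̂ = (512+1)(778+1)/(104+1) − 1 = 513·779/105 − 1
= 399627/105 − 1 ≈ 3806.0 − 1 ≈ 3805.0 → 3805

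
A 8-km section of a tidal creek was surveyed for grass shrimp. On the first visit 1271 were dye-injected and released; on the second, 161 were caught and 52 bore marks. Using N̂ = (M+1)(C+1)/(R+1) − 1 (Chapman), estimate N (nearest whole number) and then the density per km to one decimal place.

N̂ = 1272·162/53 − 1 = 206064/53 − 1 = 3887
Density = N̂ / area = 3887 / 8 ≈ 485.88 → 485.9 per km

density ≈ 485.9 grass shrimp per km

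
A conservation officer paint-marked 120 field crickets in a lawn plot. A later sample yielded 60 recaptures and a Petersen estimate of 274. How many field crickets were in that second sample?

From N = M·C/R: C = N·R / M = 274·60 / 120 = 16440 / 120 = 137.

C = 137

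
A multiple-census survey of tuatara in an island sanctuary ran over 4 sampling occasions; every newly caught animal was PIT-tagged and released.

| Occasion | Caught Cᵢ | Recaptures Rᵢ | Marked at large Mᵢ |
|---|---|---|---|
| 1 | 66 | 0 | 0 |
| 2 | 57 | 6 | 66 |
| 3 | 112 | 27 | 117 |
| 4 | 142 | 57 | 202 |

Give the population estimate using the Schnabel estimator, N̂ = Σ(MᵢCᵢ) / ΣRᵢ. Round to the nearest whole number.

N ≈ 506

Σ MᵢCᵢ = 0·66 + 66·57 + 117·112 + 202·142 = 0 + 3762 + 13104 + 28684 = 45550
Σ Rᵢ = 0 + 6 + 27 + 57 = 90
N̂ = 45550 / 90 ≈ 506.1 → 506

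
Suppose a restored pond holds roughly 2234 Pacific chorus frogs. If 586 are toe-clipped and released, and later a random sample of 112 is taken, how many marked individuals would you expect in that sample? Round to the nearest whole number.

expected recaptures ≈ 29

Expected recaptures E[R] = M·C / N.
E[R] = 586 × 112 / 2234 = 65632 / 2234 ≈ 29.4 → 29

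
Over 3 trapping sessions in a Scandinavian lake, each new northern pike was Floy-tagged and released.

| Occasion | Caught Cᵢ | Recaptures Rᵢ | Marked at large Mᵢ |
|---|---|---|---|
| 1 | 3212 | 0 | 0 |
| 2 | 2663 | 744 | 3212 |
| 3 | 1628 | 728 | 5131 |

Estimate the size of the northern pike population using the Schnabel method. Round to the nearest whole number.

Σ MᵢCᵢ = 0·3212 + 3212·2663 + 5131·1628 = 0 + 8553556 + 8353268 = 16906824
Σ Rᵢ = 0 + 744 + 728 = 1472
N̂ = 16906824 / 1472 ≈ 11485.6 → 11486

N ≈ 11,486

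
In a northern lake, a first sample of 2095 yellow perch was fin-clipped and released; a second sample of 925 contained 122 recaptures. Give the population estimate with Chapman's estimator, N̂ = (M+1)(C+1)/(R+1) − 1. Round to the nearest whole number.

N̂ = (2095+1)(925+1)/(122+1) − 1 = 2096·926/123 − 1
= 1940896/123 − 1 ≈ 15779.6 − 1 ≈ 15778.6 → 15779

N ≈ 15,779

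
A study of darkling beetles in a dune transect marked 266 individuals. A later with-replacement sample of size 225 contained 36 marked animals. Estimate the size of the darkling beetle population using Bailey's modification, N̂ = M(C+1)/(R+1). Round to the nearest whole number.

N̂ = 266·(225+1)/(36+1) = 266·226/37 = 60116/37 ≈ 1624.8 → 1625

N ≈ 1625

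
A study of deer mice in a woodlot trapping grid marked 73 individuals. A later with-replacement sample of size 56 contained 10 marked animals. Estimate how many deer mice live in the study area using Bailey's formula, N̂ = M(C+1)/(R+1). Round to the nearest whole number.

N ≈ 378

N̂ = 73·(56+1)/(10+1) = 73·57/11 = 4161/11 ≈ 378.3 → 378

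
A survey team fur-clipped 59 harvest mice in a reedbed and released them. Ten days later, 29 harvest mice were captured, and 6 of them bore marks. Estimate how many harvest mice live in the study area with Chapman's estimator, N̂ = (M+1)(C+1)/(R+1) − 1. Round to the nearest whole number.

N̂ = (59+1)(29+1)/(6+1) − 1 = 60·30/7 − 1
= 1800/7 − 1 ≈ 257.1 − 1 ≈ 256.1 → 256

N ≈ 256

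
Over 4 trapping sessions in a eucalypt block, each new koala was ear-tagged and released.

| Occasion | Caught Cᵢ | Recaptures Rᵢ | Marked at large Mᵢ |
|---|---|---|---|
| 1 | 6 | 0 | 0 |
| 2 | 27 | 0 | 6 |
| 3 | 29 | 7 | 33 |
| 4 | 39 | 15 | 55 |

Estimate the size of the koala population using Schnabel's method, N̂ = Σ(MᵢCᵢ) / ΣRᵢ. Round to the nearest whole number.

N ≈ 148

Σ MᵢCᵢ = 0·6 + 6·27 + 33·29 + 55·39 = 0 + 162 + 957 + 2145 = 3264
Σ Rᵢ = 0 + 0 + 7 + 15 = 22
N̂ = 3264 / 22 ≈ 148.4 → 148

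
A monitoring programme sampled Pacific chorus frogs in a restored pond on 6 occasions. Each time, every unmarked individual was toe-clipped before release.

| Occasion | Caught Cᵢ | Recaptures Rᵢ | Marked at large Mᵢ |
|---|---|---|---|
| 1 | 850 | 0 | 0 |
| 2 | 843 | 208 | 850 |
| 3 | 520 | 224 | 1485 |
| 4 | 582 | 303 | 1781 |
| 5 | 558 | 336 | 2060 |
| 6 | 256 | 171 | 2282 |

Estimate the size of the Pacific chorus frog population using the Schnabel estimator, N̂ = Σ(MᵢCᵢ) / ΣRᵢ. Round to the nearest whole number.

N ≈ 3429

Σ MᵢCᵢ = 0·850 + 850·843 + 1485·520 + 1781·582 + 2060·558 + 2282·256 = 0 + 716550 + 772200 + 1036542 + 1149480 + 584192 = 4258964
Σ Rᵢ = 0 + 208 + 224 + 303 + 336 + 171 = 1242
N̂ = 4258964 / 1242 ≈ 3429.1 → 3429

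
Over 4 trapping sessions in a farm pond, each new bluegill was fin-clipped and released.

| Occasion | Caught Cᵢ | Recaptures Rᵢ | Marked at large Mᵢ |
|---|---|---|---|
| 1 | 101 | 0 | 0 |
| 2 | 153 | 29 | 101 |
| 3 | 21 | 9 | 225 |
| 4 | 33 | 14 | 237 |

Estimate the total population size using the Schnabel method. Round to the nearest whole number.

Σ MᵢCᵢ = 0·101 + 101·153 + 225·21 + 237·33 = 0 + 15453 + 4725 + 7821 = 27999
Σ Rᵢ = 0 + 29 + 9 + 14 = 52
N̂ = 27999 / 52 ≈ 538.4 → 538

N ≈ 538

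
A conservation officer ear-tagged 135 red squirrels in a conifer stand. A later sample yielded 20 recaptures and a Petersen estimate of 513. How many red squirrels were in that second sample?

C = 76

From N = M·C/R: C = N·R / M = 513·20 / 135 = 10260 / 135 = 76.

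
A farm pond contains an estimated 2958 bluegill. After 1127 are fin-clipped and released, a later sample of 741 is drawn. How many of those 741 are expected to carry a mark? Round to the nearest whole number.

expected recaptures ≈ 282

Expected recaptures E[R] = M·C / N.
E[R] = 1127 × 741 / 2958 = 835107 / 2958 ≈ 282.3 → 282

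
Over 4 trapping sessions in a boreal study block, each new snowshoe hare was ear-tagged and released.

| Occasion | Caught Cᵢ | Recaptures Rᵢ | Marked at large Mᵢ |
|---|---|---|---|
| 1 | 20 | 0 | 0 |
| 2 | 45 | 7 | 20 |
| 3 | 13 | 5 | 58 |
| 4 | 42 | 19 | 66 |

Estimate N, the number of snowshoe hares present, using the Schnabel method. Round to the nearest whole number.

N ≈ 143

Σ MᵢCᵢ = 0·20 + 20·45 + 58·13 + 66·42 = 0 + 900 + 754 + 2772 = 4426
Σ Rᵢ = 0 + 7 + 5 + 19 = 31
N̂ = 4426 / 31 ≈ 142.8 → 143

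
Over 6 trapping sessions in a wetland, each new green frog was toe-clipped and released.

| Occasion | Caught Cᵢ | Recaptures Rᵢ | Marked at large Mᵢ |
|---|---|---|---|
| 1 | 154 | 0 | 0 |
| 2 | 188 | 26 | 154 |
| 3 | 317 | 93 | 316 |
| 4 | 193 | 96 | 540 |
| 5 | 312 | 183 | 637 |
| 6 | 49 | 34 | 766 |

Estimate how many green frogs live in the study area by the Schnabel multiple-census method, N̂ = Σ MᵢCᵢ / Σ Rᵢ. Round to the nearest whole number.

N ≈ 1087

Σ MᵢCᵢ = 0·154 + 154·188 + 316·317 + 540·193 + 637·312 + 766·49 = 0 + 28952 + 100172 + 104220 + 198744 + 37534 = 469622
Σ Rᵢ = 0 + 26 + 93 + 96 + 183 + 34 = 432
N̂ = 469622 / 432 ≈ 1087.1 → 1087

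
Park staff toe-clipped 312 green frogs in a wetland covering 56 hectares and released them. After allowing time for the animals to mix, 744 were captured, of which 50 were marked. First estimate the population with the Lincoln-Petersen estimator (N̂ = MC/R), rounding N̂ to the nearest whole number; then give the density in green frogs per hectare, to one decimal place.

N̂ = 312·744/50 = 232128/50 ≈ 4642.6 → 4643
Density = N̂ / area = 4643 / 56 ≈ 82.91 → 82.9 per hectare

density ≈ 82.9 green frogs per hectare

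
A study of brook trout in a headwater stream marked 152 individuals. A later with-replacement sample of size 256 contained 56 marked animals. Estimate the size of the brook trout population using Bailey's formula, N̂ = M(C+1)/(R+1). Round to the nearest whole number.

N ≈ 685

N̂ = 152·(256+1)/(56+1) = 152·257/57 = 39064/57 ≈ 685.3 → 685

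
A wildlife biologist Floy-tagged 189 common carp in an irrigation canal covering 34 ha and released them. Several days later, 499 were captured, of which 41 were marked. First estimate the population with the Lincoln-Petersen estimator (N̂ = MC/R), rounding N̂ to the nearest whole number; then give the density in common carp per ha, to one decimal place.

N̂ = 189·499/41 = 94311/41 ≈ 2300.3 → 2300
Density = N̂ / area = 2300 / 34 ≈ 67.647 → 67.6 per ha

density ≈ 67.6 common carp per ha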